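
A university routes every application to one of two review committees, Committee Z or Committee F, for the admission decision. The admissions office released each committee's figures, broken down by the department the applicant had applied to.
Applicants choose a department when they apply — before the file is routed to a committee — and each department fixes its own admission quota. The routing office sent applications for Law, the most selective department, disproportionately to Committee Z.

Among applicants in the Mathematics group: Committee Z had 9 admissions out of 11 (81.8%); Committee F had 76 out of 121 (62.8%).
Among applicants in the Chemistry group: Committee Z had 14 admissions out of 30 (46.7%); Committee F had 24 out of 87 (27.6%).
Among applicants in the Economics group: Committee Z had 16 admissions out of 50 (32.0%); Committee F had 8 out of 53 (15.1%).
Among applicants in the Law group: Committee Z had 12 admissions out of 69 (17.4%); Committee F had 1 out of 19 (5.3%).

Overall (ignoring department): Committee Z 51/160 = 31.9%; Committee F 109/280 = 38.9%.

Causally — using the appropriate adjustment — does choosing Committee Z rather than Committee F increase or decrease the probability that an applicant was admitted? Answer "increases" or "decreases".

Department is set before the review committee has any effect — it is not caused by the review committee — and it independently drives the outcome. That makes it a confounder, so the causal comparison is within department levels.
Within each level — Mathematics: 81.8% vs 62.8%; Chemistry: 46.7% vs 27.6%; Economics: 32.0% vs 15.1%; Law: 17.4% vs 5.3% — Committee Z is higher every time.

increases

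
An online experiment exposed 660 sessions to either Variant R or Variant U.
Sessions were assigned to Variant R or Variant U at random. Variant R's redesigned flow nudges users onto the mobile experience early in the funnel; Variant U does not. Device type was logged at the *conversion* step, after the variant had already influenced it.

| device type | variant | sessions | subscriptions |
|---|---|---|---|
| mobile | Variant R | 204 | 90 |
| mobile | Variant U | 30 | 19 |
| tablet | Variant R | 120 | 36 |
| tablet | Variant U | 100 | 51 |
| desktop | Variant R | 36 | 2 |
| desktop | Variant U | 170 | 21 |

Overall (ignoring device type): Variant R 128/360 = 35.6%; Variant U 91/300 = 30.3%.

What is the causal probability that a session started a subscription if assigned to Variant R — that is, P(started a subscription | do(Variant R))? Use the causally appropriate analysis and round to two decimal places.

0.36

Because the variant influences device type, device type is a post-treatment mediator, not a confounder. Stratifying on it would bias the estimate; the causal effect is the crude pooled difference.
So P(outcome | do(Variant R)) is just the pooled rate for Variant R: 128/360 = 0.356.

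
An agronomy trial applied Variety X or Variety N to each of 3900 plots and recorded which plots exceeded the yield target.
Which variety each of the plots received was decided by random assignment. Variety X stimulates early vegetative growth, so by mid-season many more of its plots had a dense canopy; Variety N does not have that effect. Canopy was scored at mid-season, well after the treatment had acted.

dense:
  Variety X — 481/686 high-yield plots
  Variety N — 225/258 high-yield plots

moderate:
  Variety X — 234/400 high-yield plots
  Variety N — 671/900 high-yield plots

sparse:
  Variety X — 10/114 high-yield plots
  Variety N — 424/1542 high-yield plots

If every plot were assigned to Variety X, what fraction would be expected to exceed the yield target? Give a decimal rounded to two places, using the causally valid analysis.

Within every mid-season canopy level Variety N has the higher rate, yet pooled Variety X does — Simpson's reversal.
Mid-season canopy is recorded after the variety and is itself shifted by it — it sits on the causal path from variety to outcome. Conditioning on a mediator would strip out part of the effect we want; the pooled comparison gives the total causal effect.
So P(outcome | do(Variety X)) is just the pooled rate for Variety X: 725/1200 = 0.604.

0.60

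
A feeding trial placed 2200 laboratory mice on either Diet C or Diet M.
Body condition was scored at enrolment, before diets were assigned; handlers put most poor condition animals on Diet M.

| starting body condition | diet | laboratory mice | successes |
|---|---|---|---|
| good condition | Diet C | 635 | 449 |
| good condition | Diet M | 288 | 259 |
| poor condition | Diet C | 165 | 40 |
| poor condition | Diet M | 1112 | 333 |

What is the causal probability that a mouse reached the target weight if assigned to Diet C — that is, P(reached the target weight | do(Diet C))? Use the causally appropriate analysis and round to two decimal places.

The starting body condition-specific comparison favours Diet M throughout, but the pooled figures favour Diet C. The question is whether to condition on starting body condition.
Since starting body condition is a pre-existing factor (not a product of the diet) and it affects the outcome on its own, it is a confounder. The stratified rates, not the pooled rate, identify the causal effect.
Standardising Diet C to the population starting body condition mix: 0.420·449/635 + 0.580·40/165 = 0.437.

0.44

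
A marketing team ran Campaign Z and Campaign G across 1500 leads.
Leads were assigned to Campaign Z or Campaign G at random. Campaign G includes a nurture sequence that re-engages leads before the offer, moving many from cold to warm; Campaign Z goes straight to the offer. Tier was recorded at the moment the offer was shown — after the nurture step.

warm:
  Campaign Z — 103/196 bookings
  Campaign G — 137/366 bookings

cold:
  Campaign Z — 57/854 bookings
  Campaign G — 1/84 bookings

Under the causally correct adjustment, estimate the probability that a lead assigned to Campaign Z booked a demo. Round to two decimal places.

The engagement tier-specific comparison favours Campaign Z throughout, but the pooled figures favour Campaign G. The question is whether to condition on engagement tier.
Engagement tier here is a post-treatment variable shaped by the campaign; conditioning on it would introduce bias rather than remove it. The overall comparison is the causal one.
So P(outcome | do(Campaign Z)) is just the pooled rate for Campaign Z: 160/1050 = 0.152.

0.15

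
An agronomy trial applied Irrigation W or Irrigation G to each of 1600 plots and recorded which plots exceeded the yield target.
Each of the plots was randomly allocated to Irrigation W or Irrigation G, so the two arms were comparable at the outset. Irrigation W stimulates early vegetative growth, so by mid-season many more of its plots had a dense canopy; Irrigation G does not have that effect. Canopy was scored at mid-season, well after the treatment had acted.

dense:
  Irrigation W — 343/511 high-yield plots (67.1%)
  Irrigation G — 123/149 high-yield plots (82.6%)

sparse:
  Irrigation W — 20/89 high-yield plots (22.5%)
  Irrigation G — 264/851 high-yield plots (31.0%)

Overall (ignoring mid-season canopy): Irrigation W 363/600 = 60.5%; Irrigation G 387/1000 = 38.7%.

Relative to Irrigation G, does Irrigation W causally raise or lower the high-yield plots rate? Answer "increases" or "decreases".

increases

Because the irrigation influences mid-season canopy, mid-season canopy is a post-treatment mediator, not a confounder. Stratifying on it would bias the estimate; the causal effect is the crude pooled difference.
Pooled: Irrigation W 60.5% vs Irrigation G 38.7%; Irrigation W is higher overall.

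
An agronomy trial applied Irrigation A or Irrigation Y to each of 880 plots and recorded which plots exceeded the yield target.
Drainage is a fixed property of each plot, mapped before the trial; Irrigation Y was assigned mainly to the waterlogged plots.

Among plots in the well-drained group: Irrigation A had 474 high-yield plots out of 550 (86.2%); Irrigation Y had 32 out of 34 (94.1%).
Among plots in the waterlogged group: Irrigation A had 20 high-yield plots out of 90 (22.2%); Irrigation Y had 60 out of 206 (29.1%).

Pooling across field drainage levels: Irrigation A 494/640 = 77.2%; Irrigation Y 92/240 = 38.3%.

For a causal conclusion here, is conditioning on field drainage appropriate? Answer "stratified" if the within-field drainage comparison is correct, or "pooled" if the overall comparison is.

Field drainage satisfies the back-door criterion: it is not a descendant of the irrigation, and it blocks the spurious path from irrigation to outcome. Adjusting for it (i.e., using the within-field drainage rates) gives the causal effect.
Within each level — well-drained: 86.2% vs 94.1%; waterlogged: 22.2% vs 29.1% — Irrigation Y is higher every time.

stratified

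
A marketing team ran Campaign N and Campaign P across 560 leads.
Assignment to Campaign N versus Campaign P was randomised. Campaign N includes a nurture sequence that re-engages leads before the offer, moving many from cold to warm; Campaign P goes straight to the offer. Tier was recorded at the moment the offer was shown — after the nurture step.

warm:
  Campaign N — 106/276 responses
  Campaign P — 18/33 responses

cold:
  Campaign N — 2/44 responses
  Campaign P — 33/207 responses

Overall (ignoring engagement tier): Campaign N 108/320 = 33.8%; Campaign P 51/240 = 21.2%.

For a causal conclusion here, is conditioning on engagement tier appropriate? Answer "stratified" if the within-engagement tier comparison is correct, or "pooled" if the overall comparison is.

pooled

The engagement tier-specific comparison favours Campaign P throughout, but the pooled figures favour Campaign N. The question is whether to condition on engagement tier.
The distribution of engagement tier is itself part of what the campaign does — it is an intermediate outcome. Holding it fixed would remove that part of the effect; the total effect is the pooled difference.
Pooled: Campaign N 33.8% vs Campaign P 21.2%; Campaign N is higher overall.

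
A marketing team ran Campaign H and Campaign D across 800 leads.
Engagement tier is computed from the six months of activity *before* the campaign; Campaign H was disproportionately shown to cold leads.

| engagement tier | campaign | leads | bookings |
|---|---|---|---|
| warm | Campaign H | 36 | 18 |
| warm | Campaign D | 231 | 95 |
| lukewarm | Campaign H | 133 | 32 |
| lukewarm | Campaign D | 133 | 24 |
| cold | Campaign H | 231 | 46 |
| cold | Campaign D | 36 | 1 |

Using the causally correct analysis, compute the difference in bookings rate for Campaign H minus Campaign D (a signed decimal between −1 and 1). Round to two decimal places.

+0.11

Here engagement tier is a common cause — it drives both which campaign a case falls under and the outcome. The crude comparison mixes populations; the stratum-specific rates are the causally relevant ones.
Adjusting over the population distribution of engagement tier: 0.334·(0.500−0.411) + 0.333·(0.241−0.180) + 0.334·(0.199−0.028) = +0.107.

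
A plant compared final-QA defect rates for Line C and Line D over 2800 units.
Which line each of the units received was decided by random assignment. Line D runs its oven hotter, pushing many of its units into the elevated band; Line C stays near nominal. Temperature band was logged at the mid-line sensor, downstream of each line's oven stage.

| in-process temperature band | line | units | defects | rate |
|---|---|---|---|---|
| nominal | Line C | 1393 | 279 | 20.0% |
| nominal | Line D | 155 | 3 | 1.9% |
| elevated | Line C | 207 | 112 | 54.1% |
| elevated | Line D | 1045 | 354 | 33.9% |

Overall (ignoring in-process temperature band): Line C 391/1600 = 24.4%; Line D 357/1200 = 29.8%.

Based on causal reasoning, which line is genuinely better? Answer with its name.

Line C

The in-process temperature band-specific comparison favours Line D throughout, but the pooled figures favour Line C. The question is whether to condition on in-process temperature band.
The distribution of in-process temperature band is itself part of what the line does — it is an intermediate outcome. Holding it fixed would remove that part of the effect; the total effect is the pooled difference.
Pooled: Line C 24.4% vs Line D 29.8%; Line C is lower overall.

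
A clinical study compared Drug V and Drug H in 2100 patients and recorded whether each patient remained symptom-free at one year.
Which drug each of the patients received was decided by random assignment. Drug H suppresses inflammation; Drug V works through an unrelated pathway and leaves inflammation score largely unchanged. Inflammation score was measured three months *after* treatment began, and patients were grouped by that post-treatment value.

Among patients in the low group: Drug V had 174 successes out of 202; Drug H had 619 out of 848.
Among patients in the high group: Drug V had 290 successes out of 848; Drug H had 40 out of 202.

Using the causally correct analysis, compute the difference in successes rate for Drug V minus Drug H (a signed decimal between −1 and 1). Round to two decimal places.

Inflammation score is recorded after the drug and is itself shifted by it — it sits on the causal path from drug to outcome. Conditioning on a mediator would strip out part of the effect we want; the pooled comparison gives the total causal effect.
The causal difference is the pooled difference: 0.442 − 0.628 = -0.186.

-0.19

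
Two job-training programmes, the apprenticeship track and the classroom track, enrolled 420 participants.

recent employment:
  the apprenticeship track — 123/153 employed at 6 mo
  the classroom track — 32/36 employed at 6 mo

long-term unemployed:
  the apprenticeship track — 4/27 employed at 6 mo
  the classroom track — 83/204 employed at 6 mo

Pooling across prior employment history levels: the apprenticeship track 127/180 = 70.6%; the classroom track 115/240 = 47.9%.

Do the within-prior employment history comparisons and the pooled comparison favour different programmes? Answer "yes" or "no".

yes

Within each prior employment history level (recent employment 80.4% vs 88.9%; long-term unemployed 14.8% vs 40.7%), the classroom track has the higher rate every time. Pooled: 70.6% vs 47.9% — the apprenticeship track has the higher rate overall. The two comparisons disagree.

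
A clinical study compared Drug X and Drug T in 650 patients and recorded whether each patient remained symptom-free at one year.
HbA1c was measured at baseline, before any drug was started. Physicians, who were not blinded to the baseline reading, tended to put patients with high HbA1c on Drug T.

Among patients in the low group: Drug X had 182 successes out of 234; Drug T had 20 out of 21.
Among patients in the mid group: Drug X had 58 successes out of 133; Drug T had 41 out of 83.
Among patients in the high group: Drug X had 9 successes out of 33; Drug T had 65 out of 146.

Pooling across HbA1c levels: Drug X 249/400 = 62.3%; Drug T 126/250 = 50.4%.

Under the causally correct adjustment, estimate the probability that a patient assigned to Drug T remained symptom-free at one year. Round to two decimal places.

The HbA1c-specific comparison favours Drug T throughout, but the pooled figures favour Drug X. The question is whether to condition on HbA1c.
HbA1c is set before the drug has any effect — it is not caused by the drug — and it independently drives the outcome. That makes it a confounder, so the causal comparison is within HbA1c levels.
Standardising Drug T to the population HbA1c mix: 0.392·20/21 + 0.332·41/83 + 0.275·65/146 = 0.660.

0.66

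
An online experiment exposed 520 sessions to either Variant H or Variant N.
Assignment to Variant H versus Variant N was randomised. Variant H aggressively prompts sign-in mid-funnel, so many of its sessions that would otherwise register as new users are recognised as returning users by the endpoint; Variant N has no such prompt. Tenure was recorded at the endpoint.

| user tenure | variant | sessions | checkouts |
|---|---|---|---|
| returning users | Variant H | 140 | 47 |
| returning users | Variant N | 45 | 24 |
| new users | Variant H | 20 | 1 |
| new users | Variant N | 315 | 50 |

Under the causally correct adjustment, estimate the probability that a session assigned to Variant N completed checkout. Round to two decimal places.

0.21

Within every user tenure level Variant N has the higher rate, yet pooled Variant H does — Simpson's reversal.
Stratifying would compare variants among sessions the variants themselves sorted into user tenure groups — a form of selection on an intermediate. The unconditioned pooled rates give the total causal effect.
So P(outcome | do(Variant N)) is just the pooled rate for Variant N: 74/360 = 0.206.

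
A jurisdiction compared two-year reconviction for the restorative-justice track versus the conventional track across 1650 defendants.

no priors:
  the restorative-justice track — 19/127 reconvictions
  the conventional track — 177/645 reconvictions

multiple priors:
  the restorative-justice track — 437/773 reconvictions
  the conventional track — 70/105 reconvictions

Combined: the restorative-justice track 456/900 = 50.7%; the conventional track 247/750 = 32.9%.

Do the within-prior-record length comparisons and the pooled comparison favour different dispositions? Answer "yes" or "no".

yes

Within each prior-record length level (no priors 15.0% vs 27.4%; multiple priors 56.5% vs 66.7%), the restorative-justice track has the lower rate every time. Pooled: 50.7% vs 32.9% — the conventional track has the lower rate overall. The two comparisons disagree.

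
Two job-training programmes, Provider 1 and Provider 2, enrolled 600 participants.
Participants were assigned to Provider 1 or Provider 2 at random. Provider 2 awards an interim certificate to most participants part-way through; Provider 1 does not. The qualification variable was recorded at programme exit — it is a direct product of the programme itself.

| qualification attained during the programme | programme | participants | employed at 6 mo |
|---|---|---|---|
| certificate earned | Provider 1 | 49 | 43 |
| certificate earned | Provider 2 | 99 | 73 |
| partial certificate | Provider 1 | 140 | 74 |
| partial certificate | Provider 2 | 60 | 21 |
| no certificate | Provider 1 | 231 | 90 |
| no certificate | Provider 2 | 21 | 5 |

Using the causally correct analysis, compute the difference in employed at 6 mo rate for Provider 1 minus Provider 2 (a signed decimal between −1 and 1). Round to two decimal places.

-0.06

Provider 1 is higher inside every qualification attained during the programme stratum but Provider 2 is higher in aggregate. Whether to stratify depends on how qualification attained during the programme relates to the programme.
Qualification attained during the programme lies on the pathway programme → qualification attained during the programme → outcome, so adjusting for it blocks the indirect effect. For the total causal effect of programme, use the unadjusted pooled rates.
The causal difference is the pooled difference: 0.493 − 0.550 = -0.057.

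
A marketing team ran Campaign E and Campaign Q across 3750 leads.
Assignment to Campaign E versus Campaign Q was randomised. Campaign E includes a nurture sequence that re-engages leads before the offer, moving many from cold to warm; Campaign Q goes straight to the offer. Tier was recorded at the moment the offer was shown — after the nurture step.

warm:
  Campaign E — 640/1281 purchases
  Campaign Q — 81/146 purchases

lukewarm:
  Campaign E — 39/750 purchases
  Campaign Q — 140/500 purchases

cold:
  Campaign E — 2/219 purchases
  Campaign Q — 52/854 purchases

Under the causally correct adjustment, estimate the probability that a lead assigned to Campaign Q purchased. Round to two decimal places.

0.18

The engagement tier-specific comparison favours Campaign Q throughout, but the pooled figures favour Campaign E. The question is whether to condition on engagement tier.
Because the campaign influences engagement tier, engagement tier is a post-treatment mediator, not a confounder. Stratifying on it would bias the estimate; the causal effect is the crude pooled difference.
So P(outcome | do(Campaign Q)) is just the pooled rate for Campaign Q: 273/1500 = 0.182.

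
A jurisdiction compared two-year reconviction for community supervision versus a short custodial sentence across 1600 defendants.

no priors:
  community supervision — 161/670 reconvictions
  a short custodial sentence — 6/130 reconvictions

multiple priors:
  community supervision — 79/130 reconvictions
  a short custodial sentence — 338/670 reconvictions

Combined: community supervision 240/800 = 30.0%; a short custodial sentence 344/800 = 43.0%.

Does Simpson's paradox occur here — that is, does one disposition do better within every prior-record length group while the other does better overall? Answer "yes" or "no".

yes

Within each prior-record length level (no priors 24.0% vs 4.6%; multiple priors 60.8% vs 50.4%), a short custodial sentence has the lower rate every time. Pooled: 30.0% vs 43.0% — community supervision has the lower rate overall. The two comparisons disagree.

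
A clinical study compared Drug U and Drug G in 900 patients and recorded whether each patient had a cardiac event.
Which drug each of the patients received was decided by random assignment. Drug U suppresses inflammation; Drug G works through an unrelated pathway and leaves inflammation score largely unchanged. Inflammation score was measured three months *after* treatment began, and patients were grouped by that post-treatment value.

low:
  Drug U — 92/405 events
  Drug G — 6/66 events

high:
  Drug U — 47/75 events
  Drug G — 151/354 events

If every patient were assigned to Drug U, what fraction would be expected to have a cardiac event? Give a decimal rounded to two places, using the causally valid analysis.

0.29

Drug G is lower inside every inflammation score stratum but Drug U is lower in aggregate. Whether to stratify depends on how inflammation score relates to the drug.
Inflammation score is recorded after the drug and is itself shifted by it — it sits on the causal path from drug to outcome. Conditioning on a mediator would strip out part of the effect we want; the pooled comparison gives the total causal effect.
So P(outcome | do(Drug U)) is just the pooled rate for Drug U: 139/480 = 0.290.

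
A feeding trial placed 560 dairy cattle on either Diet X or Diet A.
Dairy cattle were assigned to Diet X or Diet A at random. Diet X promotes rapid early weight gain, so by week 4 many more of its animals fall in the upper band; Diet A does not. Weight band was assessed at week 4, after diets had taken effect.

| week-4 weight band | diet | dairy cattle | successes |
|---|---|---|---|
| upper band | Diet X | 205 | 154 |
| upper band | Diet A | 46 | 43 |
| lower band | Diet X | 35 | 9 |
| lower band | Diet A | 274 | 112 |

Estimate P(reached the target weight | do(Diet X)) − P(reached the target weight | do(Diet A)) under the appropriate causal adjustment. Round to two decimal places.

Stratifying would compare diets among dairy cattle the diets themselves sorted into week-4 weight band groups — a form of selection on an intermediate. The unconditioned pooled rates give the total causal effect.
The causal difference is the pooled difference: 0.679 − 0.484 = +0.195.

+0.19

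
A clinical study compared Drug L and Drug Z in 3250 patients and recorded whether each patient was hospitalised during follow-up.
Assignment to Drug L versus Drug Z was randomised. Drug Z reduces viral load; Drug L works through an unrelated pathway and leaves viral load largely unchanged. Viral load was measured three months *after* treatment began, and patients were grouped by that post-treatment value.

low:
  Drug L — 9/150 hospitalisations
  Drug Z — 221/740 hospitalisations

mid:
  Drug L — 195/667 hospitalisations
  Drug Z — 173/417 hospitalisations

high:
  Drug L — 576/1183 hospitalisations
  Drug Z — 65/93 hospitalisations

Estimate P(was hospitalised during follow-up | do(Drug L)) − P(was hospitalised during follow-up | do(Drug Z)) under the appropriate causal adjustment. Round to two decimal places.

+0.02

Drug L is lower inside every viral load stratum but Drug Z is lower in aggregate. Whether to stratify depends on how viral load relates to the drug.
The distribution of viral load is itself part of what the drug does — it is an intermediate outcome. Holding it fixed would remove that part of the effect; the total effect is the pooled difference.
The causal difference is the pooled difference: 0.390 − 0.367 = +0.023.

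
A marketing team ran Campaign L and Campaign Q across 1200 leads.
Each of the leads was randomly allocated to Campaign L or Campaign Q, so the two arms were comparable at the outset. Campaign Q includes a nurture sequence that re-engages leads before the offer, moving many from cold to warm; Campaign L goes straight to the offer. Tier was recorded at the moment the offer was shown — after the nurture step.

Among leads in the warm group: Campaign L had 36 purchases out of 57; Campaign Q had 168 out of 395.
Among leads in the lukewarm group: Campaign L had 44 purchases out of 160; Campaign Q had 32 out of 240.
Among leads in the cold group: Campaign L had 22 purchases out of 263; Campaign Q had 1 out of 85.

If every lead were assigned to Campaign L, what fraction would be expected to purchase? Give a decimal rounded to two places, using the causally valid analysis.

0.21

Within every engagement tier level Campaign L has the higher rate, yet pooled Campaign Q does — Simpson's reversal.
Engagement tier is recorded after the campaign and is itself shifted by it — it sits on the causal path from campaign to outcome. Conditioning on a mediator would strip out part of the effect we want; the pooled comparison gives the total causal effect.
So P(outcome | do(Campaign L)) is just the pooled rate for Campaign L: 102/480 = 0.212.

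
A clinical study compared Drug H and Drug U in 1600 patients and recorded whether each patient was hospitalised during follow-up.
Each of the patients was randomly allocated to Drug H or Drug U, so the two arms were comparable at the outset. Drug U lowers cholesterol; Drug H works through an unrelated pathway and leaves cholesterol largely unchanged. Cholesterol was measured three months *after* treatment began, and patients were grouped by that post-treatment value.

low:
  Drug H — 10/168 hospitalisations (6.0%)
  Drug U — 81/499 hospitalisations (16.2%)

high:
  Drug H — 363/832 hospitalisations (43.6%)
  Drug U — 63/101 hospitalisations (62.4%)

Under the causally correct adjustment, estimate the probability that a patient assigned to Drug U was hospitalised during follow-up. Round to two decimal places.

Drug H is lower inside every cholesterol stratum but Drug U is lower in aggregate. Whether to stratify depends on how cholesterol relates to the drug.
Because the drug influences cholesterol, cholesterol is a post-treatment mediator, not a confounder. Stratifying on it would bias the estimate; the causal effect is the crude pooled difference.
So P(outcome | do(Drug U)) is just the pooled rate for Drug U: 144/600 = 0.240.

0.24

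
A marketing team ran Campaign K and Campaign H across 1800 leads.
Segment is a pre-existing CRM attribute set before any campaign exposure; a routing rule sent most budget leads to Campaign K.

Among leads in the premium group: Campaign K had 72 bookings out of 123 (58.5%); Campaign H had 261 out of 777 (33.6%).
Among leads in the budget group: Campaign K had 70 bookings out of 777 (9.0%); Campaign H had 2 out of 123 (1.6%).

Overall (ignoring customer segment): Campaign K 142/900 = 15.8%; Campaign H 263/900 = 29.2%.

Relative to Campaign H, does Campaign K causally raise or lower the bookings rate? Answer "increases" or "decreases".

Customer segment differs across campaigns for reasons unrelated to any effect of the campaign itself, and it separately predicts the outcome — a classic confounder. We must compare within customer segment levels.
Within each level — premium: 58.5% vs 33.6%; budget: 9.0% vs 1.6% — Campaign K is higher every time.

increases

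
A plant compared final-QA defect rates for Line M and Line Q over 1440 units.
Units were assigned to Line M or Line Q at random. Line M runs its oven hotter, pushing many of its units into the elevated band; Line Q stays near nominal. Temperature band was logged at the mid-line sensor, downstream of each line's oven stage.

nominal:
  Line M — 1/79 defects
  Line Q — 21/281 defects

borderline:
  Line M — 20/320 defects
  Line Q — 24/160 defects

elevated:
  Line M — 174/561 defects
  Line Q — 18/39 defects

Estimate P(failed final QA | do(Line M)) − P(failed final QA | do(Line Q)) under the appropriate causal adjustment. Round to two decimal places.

Line M is lower inside every in-process temperature band stratum but Line Q is lower in aggregate. Whether to stratify depends on how in-process temperature band relates to the line.
In-process temperature band is recorded after the line and is itself shifted by it — it sits on the causal path from line to outcome. Conditioning on a mediator would strip out part of the effect we want; the pooled comparison gives the total causal effect.
The causal difference is the pooled difference: 0.203 − 0.131 = +0.072.

+0.07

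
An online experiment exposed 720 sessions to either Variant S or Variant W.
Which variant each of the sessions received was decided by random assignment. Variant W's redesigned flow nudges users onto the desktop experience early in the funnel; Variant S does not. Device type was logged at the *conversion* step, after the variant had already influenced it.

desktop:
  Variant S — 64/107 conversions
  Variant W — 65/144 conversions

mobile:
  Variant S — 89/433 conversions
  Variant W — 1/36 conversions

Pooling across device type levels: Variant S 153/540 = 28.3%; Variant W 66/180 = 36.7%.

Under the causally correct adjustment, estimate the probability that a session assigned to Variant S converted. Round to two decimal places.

0.28

Device type lies on the pathway variant → device type → outcome, so adjusting for it blocks the indirect effect. For the total causal effect of variant, use the unadjusted pooled rates.
So P(outcome | do(Variant S)) is just the pooled rate for Variant S: 153/540 = 0.283.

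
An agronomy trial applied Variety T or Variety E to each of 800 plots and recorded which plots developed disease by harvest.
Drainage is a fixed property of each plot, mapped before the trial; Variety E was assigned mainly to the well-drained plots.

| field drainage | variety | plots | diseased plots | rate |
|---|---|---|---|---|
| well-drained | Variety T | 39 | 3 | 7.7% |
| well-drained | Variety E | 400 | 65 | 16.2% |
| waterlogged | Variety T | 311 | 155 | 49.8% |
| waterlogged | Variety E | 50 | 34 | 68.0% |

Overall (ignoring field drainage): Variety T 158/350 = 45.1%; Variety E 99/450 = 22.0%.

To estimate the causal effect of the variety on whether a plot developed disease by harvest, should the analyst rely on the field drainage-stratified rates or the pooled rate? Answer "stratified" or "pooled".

stratified

Field drainage satisfies the back-door criterion: it is not a descendant of the variety, and it blocks the spurious path from variety to outcome. Adjusting for it (i.e., using the within-field drainage rates) gives the causal effect.
Within each level — well-drained: 7.7% vs 16.2%; waterlogged: 49.8% vs 68.0% — Variety T is lower every time.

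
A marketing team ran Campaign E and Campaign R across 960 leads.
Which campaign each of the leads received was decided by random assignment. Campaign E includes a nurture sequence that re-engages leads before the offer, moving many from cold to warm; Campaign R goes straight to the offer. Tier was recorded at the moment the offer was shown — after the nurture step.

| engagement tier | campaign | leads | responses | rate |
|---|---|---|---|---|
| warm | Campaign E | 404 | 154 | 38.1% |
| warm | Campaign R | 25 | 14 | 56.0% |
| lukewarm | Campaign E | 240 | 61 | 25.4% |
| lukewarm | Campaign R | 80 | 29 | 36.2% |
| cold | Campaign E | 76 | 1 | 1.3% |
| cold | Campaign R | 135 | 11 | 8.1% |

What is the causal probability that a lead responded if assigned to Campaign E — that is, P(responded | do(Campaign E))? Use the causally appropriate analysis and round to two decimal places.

Campaign R is higher inside every engagement tier stratum but Campaign E is higher in aggregate. Whether to stratify depends on how engagement tier relates to the campaign.
Engagement tier lies on the pathway campaign → engagement tier → outcome, so adjusting for it blocks the indirect effect. For the total causal effect of campaign, use the unadjusted pooled rates.
So P(outcome | do(Campaign E)) is just the pooled rate for Campaign E: 216/720 = 0.300.

0.30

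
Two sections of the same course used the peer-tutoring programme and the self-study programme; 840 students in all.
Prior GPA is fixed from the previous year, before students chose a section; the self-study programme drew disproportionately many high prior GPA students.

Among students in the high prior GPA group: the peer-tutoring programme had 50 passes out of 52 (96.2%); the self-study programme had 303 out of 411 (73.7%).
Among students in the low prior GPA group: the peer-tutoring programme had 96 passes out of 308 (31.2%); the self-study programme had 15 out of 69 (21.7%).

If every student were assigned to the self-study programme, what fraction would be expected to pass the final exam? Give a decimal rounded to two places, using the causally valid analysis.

0.50

Prior GPA band satisfies the back-door criterion: it is not a descendant of the teaching method, and it blocks the spurious path from teaching method to outcome. Adjusting for it (i.e., using the within-prior GPA band rates) gives the causal effect.
Standardising the self-study programme to the population prior GPA band mix: 0.551·303/411 + 0.449·15/69 = 0.504.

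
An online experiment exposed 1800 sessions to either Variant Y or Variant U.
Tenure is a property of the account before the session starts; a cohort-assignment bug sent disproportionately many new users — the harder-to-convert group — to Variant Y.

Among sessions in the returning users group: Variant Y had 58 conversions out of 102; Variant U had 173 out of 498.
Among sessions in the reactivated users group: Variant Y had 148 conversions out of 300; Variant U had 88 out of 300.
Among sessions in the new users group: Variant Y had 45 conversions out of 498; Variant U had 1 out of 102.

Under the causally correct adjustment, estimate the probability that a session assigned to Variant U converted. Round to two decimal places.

Variant Y is higher inside every user tenure stratum but Variant U is higher in aggregate. Whether to stratify depends on how user tenure relates to the variant.
User tenure is set before the variant has any effect — it is not caused by the variant — and it independently drives the outcome. That makes it a confounder, so the causal comparison is within user tenure levels.
Standardising Variant U to the population user tenure mix: 0.333·173/498 + 0.333·88/300 + 0.333·1/102 = 0.217.

0.22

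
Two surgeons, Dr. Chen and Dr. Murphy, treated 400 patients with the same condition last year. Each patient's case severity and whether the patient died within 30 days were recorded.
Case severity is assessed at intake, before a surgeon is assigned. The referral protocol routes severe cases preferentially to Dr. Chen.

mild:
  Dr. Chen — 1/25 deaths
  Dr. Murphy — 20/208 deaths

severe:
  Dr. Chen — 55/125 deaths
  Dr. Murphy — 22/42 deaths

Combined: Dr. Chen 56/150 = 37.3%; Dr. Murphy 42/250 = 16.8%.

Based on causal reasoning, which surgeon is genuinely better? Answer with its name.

Nothing the surgeon does changes case severity; the imbalance is an allocation artefact. With case severity also predicting the outcome, the pooled figure is confounded, and the within-stratum comparison is the causal one.
Within each level — mild: 4.0% vs 9.6%; severe: 44.0% vs 52.4% — Dr. Chen is lower every time.

Dr. Chen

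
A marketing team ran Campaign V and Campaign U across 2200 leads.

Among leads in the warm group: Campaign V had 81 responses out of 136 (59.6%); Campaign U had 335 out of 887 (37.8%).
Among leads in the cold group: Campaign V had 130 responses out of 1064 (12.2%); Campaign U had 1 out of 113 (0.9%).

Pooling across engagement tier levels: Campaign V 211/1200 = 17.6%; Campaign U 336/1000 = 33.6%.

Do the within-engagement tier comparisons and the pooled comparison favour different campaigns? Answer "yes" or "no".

Within each engagement tier level (warm 59.6% vs 37.8%; cold 12.2% vs 0.9%), Campaign V has the higher rate every time. Pooled: 17.6% vs 33.6% — Campaign U has the higher rate overall. The two comparisons disagree.

yes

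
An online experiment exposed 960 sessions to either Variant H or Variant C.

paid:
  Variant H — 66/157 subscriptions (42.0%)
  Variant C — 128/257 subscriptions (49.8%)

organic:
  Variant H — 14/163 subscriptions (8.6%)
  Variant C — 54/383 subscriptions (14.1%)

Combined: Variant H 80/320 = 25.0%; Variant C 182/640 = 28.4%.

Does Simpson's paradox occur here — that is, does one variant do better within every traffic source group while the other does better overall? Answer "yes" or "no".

no

Within each traffic source level (paid 42.0% vs 49.8%; organic 8.6% vs 14.1%), Variant C has the higher rate every time. Pooled: 25.0% vs 28.4% — Variant C has the higher rate overall. They agree.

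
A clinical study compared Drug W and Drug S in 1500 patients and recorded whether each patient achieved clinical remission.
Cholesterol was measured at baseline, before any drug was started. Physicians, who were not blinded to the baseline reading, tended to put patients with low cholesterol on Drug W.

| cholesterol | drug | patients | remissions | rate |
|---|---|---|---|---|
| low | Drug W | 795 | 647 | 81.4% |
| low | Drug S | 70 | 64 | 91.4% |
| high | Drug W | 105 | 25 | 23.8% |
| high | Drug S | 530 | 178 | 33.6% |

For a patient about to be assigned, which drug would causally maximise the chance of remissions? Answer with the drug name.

Drug S

The cholesterol-specific comparison favours Drug S throughout, but the pooled figures favour Drug W. The question is whether to condition on cholesterol.
Cholesterol is set before the drug has any effect — it is not caused by the drug — and it independently drives the outcome. That makes it a confounder, so the causal comparison is within cholesterol levels.
Within each level — low: 81.4% vs 91.4%; high: 23.8% vs 33.6% — Drug S is higher every time.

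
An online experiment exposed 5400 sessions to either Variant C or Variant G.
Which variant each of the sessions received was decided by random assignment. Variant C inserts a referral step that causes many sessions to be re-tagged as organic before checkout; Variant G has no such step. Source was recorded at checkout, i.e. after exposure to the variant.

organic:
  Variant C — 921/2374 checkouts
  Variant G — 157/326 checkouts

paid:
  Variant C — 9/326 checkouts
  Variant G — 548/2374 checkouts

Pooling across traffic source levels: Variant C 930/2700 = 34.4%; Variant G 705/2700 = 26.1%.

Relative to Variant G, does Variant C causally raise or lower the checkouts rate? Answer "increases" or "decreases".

Traffic source lies on the pathway variant → traffic source → outcome, so adjusting for it blocks the indirect effect. For the total causal effect of variant, use the unadjusted pooled rates.
Pooled: Variant C 34.4% vs Variant G 26.1%; Variant C is higher overall.

increases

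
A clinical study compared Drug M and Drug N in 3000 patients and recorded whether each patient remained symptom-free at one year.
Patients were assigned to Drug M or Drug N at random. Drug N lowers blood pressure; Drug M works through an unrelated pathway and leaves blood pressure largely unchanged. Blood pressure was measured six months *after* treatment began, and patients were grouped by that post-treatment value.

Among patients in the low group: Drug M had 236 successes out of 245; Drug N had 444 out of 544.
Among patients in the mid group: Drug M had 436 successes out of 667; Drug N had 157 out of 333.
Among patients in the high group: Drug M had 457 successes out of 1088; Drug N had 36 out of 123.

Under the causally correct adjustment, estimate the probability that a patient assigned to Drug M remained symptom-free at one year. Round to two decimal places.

The blood pressure-specific comparison favours Drug M throughout, but the pooled figures favour Drug N. The question is whether to condition on blood pressure.
Because the drug influences blood pressure, blood pressure is a post-treatment mediator, not a confounder. Stratifying on it would bias the estimate; the causal effect is the crude pooled difference.
So P(outcome | do(Drug M)) is just the pooled rate for Drug M: 1129/2000 = 0.565.

0.56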